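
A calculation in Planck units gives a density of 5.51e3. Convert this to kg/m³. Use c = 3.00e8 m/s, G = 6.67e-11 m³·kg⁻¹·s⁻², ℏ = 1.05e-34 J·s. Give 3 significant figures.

2.87e100 kg/m³

One Planck density: ρ_P = c⁵/(ℏG²) = 5.20e96 kg/m³.
5.51e3 × 5.20e96 kg/m³ = 2.87e100 kg/m³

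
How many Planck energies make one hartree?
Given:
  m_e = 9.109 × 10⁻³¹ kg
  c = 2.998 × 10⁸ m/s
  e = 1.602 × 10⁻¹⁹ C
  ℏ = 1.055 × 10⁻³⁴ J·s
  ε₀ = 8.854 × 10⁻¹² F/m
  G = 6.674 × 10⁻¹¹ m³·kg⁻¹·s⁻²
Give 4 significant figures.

hartree: E_h = m_e e⁴/(4πε₀ℏ)² = 4.354 × 10⁻¹⁸ J
Planck energy: E_P = √(ℏc⁵/G) = 1.957 × 10⁹ J
ratio = 4.354 × 10⁻¹⁸ / 1.957 × 10⁹ = 2.225 × 10⁻²⁷

2.225 × 10⁻²⁷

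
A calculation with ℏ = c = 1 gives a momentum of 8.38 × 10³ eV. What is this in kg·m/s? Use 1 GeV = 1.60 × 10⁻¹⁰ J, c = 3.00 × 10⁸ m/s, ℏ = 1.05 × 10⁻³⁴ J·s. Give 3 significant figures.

Momentum is [E]/c; divide by c.
1 GeV → 1/c × (1 GeV in J) = 5.33 × 10⁻¹⁹ kg·m/s.
Convert the energy scale: 8.38 × 10³ eV = 8.38 × 10⁻⁶ GeV.
Result: 8.38 × 10⁻⁶ × 5.33 × 10⁻¹⁹ = 4.47 × 10⁻²⁴ kg·m/s.

4.47 × 10⁻²⁴ kg·m/s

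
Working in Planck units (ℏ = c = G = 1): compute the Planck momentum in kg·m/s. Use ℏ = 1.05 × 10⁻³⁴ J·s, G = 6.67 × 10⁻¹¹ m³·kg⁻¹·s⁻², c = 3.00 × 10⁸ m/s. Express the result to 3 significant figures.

6.52 kg·m/s

The unique combination of the constants set to 1 with dimensions of momentum is p_P = √(ℏc³/G).
  = √(42.5)
  = 6.52 kg·m/s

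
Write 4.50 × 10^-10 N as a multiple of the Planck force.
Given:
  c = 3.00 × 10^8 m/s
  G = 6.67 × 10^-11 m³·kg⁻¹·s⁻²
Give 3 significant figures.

3.71 × 10^-54

Planck force: F_P = c⁴/G = 1.21 × 10^44 N.
4.50 × 10^-10 / 1.21 × 10^44 = 3.71 × 10^-54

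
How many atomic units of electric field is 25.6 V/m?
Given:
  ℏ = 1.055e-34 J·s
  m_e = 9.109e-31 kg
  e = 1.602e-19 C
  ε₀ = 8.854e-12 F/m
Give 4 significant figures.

atomic unit of electric field: E_au = E_h/(e a₀) = m_e²e⁵/((4πε₀)³ℏ⁴) = 5.131e11 V/m.
25.6 / 5.131e11 = 4.989e-11

4.989e-11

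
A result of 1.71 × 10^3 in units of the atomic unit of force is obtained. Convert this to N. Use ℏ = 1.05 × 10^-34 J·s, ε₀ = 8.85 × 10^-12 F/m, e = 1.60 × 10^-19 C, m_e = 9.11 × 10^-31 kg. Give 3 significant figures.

1.42 × 10^-4 N

One atomic unit of force: F_au = E_h/a₀ = m_e²e⁶/((4πε₀)³ℏ⁴) = 8.33 × 10^-8 N.
1.71 × 10^3 × 8.33 × 10^-8 N = 1.42 × 10^-4 N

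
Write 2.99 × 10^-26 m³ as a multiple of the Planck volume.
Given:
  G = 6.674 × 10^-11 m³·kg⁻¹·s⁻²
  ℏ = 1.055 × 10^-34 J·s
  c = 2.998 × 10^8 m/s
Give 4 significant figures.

Planck volume: V_P = (ℏG/c³)^(3/2) = 4.224 × 10^-105 m³.
2.99 × 10^-26 / 4.224 × 10^-105 = 7.079 × 10^78

7.079 × 10^78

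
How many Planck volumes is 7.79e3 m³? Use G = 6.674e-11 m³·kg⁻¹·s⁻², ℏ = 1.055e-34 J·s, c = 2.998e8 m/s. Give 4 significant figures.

1.844e108

Planck volume: V_P = (ℏG/c³)^(3/2) = 4.224e-105 m³.
7.79e3 / 4.224e-105 = 1.844e108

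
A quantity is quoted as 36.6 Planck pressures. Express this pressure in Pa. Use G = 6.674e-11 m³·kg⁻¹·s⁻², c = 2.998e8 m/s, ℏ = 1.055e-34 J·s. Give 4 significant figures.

One Planck pressure: p_P = c⁷/(ℏG²) = 4.632e113 Pa.
36.6 × 4.632e113 Pa = 1.695e115 Pa

1.695e115 Pa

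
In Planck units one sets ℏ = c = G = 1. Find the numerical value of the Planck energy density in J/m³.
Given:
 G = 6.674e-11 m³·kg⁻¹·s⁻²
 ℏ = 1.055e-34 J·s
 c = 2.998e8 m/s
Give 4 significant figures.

4.632e113 J/m³

u_P = c⁷/(ℏG²)
  = 2.177e59 / 4.699e-55
  = 4.632e113 J/m³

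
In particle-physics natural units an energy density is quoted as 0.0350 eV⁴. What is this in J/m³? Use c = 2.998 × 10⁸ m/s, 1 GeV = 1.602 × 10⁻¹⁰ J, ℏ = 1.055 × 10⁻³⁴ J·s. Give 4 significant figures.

0.7286 J/m³

[E]/[L]³ = [E]⁴/(ℏc)³; restore (ℏc)⁻³.
1 GeV⁴ → 1/(ℏc)³ × (1 GeV in J)⁴ = 2.082 × 10³⁷ J/m³.
Convert the energy scale: 0.0350 eV⁴ = 3.50 × 10⁻³⁸ GeV⁴.
Result: 3.50 × 10⁻³⁸ × 2.082 × 10³⁷ = 0.7286 J/m³.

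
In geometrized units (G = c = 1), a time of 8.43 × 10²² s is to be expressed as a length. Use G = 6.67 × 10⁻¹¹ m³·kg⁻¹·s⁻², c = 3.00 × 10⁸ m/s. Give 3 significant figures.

2.53 × 10³¹ m

Time → length via c.
8.43 × 10²² s × (c) = 2.53 × 10³¹ m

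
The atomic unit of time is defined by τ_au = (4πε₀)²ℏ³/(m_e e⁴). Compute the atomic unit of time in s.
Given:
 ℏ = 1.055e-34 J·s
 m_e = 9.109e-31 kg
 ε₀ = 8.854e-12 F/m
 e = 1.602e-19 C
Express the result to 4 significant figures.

2.423e-17 s

τ_au = (4πε₀)²ℏ³/(m_e e⁴)
E_h = 4.354e-18 J
ℏ/E_h = 2.423e-17 s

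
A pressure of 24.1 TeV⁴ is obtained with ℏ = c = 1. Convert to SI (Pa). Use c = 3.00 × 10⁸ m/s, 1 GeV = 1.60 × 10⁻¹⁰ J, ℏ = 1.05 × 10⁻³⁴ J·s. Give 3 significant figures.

Pressure is [E]/[L]³ = [E]⁴/(ℏc)³.
1 GeV⁴ → 1/(ℏc)³ × (1 GeV in J)⁴ = 2.10 × 10³⁷ Pa.
Convert the energy scale: 24.1 TeV⁴ = 2.41 × 10¹³ GeV⁴.
Result: 2.41 × 10¹³ × 2.10 × 10³⁷ = 5.05 × 10⁵⁰ Pa.

5.05 × 10⁵⁰ Pa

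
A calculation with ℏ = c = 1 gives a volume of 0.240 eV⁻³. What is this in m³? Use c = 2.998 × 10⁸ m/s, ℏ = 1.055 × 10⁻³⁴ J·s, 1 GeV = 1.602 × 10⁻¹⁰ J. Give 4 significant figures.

1.847 × 10⁻²¹ m³

Volume is [L]³ = [E]⁻³·(ℏc)³.
1 GeV⁻³ → (ℏc)³ × (1 GeV in J)⁻³ = 7.696 × 10⁻⁴⁸ m³.
Convert the energy scale: 0.240 eV⁻³ = 2.40 × 10²⁶ GeV⁻³.
Result: 2.40 × 10²⁶ × 7.696 × 10⁻⁴⁸ = 1.847 × 10⁻²¹ m³.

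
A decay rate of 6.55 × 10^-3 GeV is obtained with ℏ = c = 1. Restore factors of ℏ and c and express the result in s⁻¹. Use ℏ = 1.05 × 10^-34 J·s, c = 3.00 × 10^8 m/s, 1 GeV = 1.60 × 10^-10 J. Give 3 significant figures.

A rate is [E]/ℏ; divide by ℏ.
1 GeV → 1/ℏ × (1 GeV in J) = 1.52 × 10^24 s⁻¹.
Result: 6.55 × 10^-3 × 1.52 × 10^24 = 9.98 × 10^21 s⁻¹.

9.98 × 10^21 s⁻¹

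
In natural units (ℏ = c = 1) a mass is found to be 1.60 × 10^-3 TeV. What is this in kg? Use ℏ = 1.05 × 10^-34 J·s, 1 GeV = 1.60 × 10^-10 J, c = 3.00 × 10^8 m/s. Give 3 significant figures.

2.84 × 10^-27 kg

Mass is [E]/c²; divide by c².
1 GeV → 1/c² × (1 GeV in J) = 1.78 × 10^-27 kg.
Convert the energy scale: 1.60 × 10^-3 TeV = 1.60 GeV.
Result: 1.60 × 1.78 × 10^-27 = 2.84 × 10^-27 kg.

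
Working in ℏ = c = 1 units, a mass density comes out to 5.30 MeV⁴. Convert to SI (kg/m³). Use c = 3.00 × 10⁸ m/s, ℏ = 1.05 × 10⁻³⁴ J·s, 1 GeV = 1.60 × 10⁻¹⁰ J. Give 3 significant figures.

1.23 × 10⁹ kg/m³

Mass density is [E]/(c²[L]³) = [E]⁴/(ℏ³c⁵).
1 GeV⁴ → 1/(ℏ³c⁵) × (1 GeV in J)⁴ = 2.33 × 10²⁰ kg/m³.
Convert the energy scale: 5.30 MeV⁴ = 5.30 × 10⁻¹² GeV⁴.
Result: 5.30 × 10⁻¹² × 2.33 × 10²⁰ = 1.23 × 10⁹ kg/m³.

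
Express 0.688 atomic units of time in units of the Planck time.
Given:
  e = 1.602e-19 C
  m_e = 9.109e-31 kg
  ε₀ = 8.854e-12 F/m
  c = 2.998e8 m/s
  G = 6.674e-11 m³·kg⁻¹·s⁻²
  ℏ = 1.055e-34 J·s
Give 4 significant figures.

3.092e26

atomic unit of time: τ_au = (4πε₀)²ℏ³/(m_e e⁴) = 2.423e-17 s
Planck time: t_P = √(ℏG/c⁵) = 5.392e-44 s
0.688 × 2.423e-17 / 5.392e-44 = 3.092e26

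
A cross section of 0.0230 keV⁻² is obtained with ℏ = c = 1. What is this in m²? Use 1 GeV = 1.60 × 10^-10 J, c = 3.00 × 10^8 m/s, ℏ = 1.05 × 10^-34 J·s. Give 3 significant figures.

Area is [L]² = [E]⁻²·(ℏc)²; restore (ℏc)².
1 GeV⁻² → (ℏc)² × (1 GeV in J)⁻² = 3.88 × 10^-32 m².
Convert the energy scale: 0.0230 keV⁻² = 2.30 × 10^10 GeV⁻².
Result: 2.30 × 10^10 × 3.88 × 10^-32 = 8.91 × 10^-22 m².

8.91 × 10^-22 m²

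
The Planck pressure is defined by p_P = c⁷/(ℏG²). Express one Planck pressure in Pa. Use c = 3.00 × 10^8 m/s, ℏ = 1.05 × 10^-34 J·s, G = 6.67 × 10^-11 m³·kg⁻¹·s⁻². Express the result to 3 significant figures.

p_P = c⁷/(ℏG²)
  = 2.19 × 10^59 / 4.67 × 10^-55
  = 4.68 × 10^113 Pa

4.68 × 10^113 Pa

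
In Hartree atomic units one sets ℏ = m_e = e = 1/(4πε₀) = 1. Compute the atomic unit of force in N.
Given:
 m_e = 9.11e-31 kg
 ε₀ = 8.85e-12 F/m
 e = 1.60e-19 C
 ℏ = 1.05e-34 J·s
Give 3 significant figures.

F_au = E_h/a₀ = m_e²e⁶/((4πε₀)³ℏ⁴)
E_h = 4.38e-18 J
a₀ = 5.26e-11 m
E_h/a₀ = 8.33e-8 N

8.33e-8 N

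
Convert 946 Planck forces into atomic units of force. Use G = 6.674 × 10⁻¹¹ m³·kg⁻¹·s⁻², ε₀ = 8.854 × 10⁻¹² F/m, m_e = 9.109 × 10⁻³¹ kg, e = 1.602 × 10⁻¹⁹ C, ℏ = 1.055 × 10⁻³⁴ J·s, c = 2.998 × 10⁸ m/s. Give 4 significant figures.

1.393 × 10⁵⁴

Planck force: F_P = c⁴/G = 1.210 × 10⁴⁴ N
atomic unit of force: F_au = E_h/a₀ = m_e²e⁶/((4πε₀)³ℏ⁴) = 8.220 × 10⁻⁸ N
946 × 1.210 × 10⁴⁴ / 8.220 × 10⁻⁸ = 1.393 × 10⁵⁴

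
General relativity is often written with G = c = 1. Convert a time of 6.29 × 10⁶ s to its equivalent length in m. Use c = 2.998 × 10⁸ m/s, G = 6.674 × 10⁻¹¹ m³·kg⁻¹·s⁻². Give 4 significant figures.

1.886 × 10¹⁵ m

Time → length via c.
6.29 × 10⁶ s × (c) = 1.886 × 10¹⁵ m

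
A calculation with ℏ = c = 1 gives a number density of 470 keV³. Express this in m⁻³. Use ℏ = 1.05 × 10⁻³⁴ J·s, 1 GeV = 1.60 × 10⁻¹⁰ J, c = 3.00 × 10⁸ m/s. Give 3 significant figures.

Number density is [L]⁻³ = [E]³/(ℏc)³.
1 GeV³ → 1/(ℏc)³ × (1 GeV in J)³ = 1.31 × 10⁴⁷ m⁻³.
Convert the energy scale: 470 keV³ = 4.70 × 10⁻¹⁶ GeV³.
Result: 4.70 × 10⁻¹⁶ × 1.31 × 10⁴⁷ = 6.16 × 10³¹ m⁻³.

6.16 × 10³¹ m⁻³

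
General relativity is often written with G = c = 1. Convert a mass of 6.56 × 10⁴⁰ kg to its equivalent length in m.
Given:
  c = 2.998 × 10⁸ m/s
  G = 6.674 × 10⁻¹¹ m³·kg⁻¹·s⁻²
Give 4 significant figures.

In G = c = 1 units mass has dimensions of length; the conversion factor is G/c².
6.56 × 10⁴⁰ kg × (G/c²) = 4.871 × 10¹³ m

4.871 × 10¹³ m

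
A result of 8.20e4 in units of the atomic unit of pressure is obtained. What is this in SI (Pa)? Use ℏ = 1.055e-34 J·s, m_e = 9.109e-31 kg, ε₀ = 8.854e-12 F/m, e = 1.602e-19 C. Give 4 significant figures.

2.402e18 Pa

One atomic unit of pressure: P_au = E_h/a₀³ = m_e⁴e¹⁰/((4πε₀)⁵ℏ⁸) = 2.929e13 Pa.
8.20e4 × 2.929e13 Pa = 2.402e18 Pa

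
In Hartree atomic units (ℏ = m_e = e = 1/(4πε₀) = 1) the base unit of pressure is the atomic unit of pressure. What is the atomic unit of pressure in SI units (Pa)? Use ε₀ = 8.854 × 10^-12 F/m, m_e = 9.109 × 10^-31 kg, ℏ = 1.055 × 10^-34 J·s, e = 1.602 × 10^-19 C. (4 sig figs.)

2.929 × 10^13 Pa

P_au = E_h/a₀³ = m_e⁴e¹⁰/((4πε₀)⁵ℏ⁸)
E_h = 4.354 × 10^-18 J
a₀ = 5.297 × 10^-11 m
E_h/a₀³ = 2.929 × 10^13 Pa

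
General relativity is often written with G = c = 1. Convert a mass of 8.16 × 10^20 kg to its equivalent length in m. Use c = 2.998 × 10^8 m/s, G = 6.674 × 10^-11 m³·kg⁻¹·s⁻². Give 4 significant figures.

In G = c = 1 units mass has dimensions of length; the conversion factor is G/c².
8.16 × 10^20 kg × (G/c²) = 6.059 × 10^-7 m

6.059 × 10^-7 m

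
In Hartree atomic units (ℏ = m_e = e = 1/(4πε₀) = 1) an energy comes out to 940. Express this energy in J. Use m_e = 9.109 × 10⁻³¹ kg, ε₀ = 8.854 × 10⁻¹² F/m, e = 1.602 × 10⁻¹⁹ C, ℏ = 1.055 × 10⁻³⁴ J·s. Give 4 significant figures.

One hartree: E_h = m_e e⁴/(4πε₀ℏ)² = 4.354 × 10⁻¹⁸ J.
940 × 4.354 × 10⁻¹⁸ J = 4.093 × 10⁻¹⁵ J

4.093 × 10⁻¹⁵ J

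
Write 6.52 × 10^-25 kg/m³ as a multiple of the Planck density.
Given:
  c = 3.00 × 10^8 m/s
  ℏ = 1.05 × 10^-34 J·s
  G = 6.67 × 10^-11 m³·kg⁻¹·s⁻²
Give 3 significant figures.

1.25 × 10^-121

Planck density: ρ_P = c⁵/(ℏG²) = 5.20 × 10^96 kg/m³.
6.52 × 10^-25 / 5.20 × 10^96 = 1.25 × 10^-121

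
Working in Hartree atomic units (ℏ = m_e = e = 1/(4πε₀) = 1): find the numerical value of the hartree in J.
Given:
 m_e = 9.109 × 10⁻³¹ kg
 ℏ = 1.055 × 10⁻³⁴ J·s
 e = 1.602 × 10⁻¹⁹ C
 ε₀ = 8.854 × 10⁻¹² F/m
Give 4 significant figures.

Dimensional analysis gives E_h = m_e e⁴/(4πε₀ℏ)².
  = 6.000 × 10⁻¹⁰⁶ / 1.378 × 10⁻⁸⁸
  = 4.354 × 10⁻¹⁸ J

4.354 × 10⁻¹⁸ J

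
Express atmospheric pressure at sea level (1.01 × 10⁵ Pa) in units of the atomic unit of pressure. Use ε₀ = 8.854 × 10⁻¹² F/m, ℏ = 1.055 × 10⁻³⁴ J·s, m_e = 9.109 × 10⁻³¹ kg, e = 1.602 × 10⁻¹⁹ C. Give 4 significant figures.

3.448 × 10⁻⁹

atomic unit of pressure: P_au = E_h/a₀³ = m_e⁴e¹⁰/((4πε₀)⁵ℏ⁸) = 2.929 × 10¹³ Pa.
1.01 × 10⁵ / 2.929 × 10¹³ = 3.448 × 10⁻⁹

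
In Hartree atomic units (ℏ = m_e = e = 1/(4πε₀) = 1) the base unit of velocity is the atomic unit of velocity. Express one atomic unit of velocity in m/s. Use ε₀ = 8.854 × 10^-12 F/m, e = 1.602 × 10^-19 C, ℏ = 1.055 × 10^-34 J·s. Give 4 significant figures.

2.186 × 10^6 m/s

v_au = e²/(4πε₀ℏ)
  = 2.566 × 10^-38 / 1.174 × 10^-44
  = 2.186 × 10^6 m/s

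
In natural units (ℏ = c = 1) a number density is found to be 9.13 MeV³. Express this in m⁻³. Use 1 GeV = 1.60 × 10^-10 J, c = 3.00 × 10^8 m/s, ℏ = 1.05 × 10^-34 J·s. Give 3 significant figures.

Number density is [L]⁻³ = [E]³/(ℏc)³.
1 GeV³ → 1/(ℏc)³ × (1 GeV in J)³ = 1.31 × 10^47 m⁻³.
Convert the energy scale: 9.13 MeV³ = 9.13 × 10^-9 GeV³.
Result: 9.13 × 10^-9 × 1.31 × 10^47 = 1.20 × 10^39 m⁻³.

1.20 × 10^39 m⁻³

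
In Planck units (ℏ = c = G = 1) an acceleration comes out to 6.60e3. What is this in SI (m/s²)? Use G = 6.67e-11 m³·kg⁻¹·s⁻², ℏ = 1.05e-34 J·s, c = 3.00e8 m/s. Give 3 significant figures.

3.69e55 m/s²

One Planck acceleration: a_P = √(c⁷/(ℏG)) = 5.59e51 m/s².
6.60e3 × 5.59e51 m/s² = 3.69e55 m/s²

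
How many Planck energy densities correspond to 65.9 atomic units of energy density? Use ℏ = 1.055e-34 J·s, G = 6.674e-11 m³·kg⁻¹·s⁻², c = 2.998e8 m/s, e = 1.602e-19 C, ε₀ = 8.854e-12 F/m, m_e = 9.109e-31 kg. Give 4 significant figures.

4.167e-99

atomic unit of energy density: u_au = E_h/a₀³ = m_e⁴e¹⁰/((4πε₀)⁵ℏ⁸) = 2.929e13 J/m³
Planck energy density: u_P = c⁷/(ℏG²) = 4.632e113 J/m³
65.9 × 2.929e13 / 4.632e113 = 4.167e-99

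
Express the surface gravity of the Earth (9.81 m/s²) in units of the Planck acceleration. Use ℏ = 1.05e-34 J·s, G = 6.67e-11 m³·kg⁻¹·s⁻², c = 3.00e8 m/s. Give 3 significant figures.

1.76e-51

Planck acceleration: a_P = √(c⁷/(ℏG)) = 5.59e51 m/s².
9.81 / 5.59e51 = 1.76e-51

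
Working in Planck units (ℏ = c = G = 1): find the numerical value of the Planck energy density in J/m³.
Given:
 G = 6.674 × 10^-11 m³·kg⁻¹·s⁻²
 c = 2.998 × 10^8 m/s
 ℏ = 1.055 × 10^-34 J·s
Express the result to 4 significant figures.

4.632 × 10^113 J/m³

The unique combination of the constants set to 1 with dimensions of energy density is u_P = c⁷/(ℏG²).
  = 2.177 × 10^59 / 4.699 × 10^-55
  = 4.632 × 10^113 J/m³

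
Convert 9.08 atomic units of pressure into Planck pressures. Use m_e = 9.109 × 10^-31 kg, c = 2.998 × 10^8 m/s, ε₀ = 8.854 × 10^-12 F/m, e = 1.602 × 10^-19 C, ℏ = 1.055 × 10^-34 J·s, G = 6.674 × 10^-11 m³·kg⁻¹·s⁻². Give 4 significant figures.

5.742 × 10^-100

atomic unit of pressure: P_au = E_h/a₀³ = m_e⁴e¹⁰/((4πε₀)⁵ℏ⁸) = 2.929 × 10^13 Pa
Planck pressure: p_P = c⁷/(ℏG²) = 4.632 × 10^113 Pa
9.08 × 2.929 × 10^13 / 4.632 × 10^113 = 5.742 × 10^-100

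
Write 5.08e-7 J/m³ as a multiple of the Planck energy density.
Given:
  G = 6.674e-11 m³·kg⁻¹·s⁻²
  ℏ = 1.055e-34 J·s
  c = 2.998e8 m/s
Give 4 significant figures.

1.097e-120

Planck energy density: u_P = c⁷/(ℏG²) = 4.632e113 J/m³.
5.08e-7 / 4.632e113 = 1.097e-120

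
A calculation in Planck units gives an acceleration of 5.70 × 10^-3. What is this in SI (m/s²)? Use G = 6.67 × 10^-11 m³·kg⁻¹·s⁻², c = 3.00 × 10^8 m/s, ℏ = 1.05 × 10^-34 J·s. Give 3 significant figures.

One Planck acceleration: a_P = √(c⁷/(ℏG)) = 5.59 × 10^51 m/s².
5.70 × 10^-3 × 5.59 × 10^51 m/s² = 3.19 × 10^49 m/s²

3.19 × 10^49 m/s²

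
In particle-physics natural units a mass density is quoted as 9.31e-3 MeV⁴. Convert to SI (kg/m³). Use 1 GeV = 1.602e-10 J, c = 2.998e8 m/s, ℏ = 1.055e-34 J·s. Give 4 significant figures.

Mass density is [E]/(c²[L]³) = [E]⁴/(ℏ³c⁵).
1 GeV⁴ → 1/(ℏ³c⁵) × (1 GeV in J)⁴ = 2.316e20 kg/m³.
Convert the energy scale: 9.31e-3 MeV⁴ = 9.31e-15 GeV⁴.
Result: 9.31e-15 × 2.316e20 = 2.156e6 kg/m³.

2.156e6 kg/m³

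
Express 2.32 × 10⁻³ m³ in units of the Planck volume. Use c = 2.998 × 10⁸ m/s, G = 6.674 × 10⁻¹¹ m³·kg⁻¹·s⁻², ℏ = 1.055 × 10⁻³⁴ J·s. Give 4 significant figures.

5.493 × 10¹⁰¹

Planck volume: V_P = (ℏG/c³)^(3/2) = 4.224 × 10⁻¹⁰⁵ m³.
2.32 × 10⁻³ / 4.224 × 10⁻¹⁰⁵ = 5.493 × 10¹⁰¹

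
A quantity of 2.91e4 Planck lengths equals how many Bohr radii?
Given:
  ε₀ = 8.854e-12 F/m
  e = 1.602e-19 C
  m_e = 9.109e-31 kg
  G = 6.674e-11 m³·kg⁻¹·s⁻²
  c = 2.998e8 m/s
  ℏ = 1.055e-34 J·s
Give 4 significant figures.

8.880e-21

Planck length: ℓ_P = √(ℏG/c³) = 1.616e-35 m
Bohr radius: a₀ = 4πε₀ℏ²/(m_e e²) = 5.297e-11 m
2.91e4 × 1.616e-35 / 5.297e-11 = 8.880e-21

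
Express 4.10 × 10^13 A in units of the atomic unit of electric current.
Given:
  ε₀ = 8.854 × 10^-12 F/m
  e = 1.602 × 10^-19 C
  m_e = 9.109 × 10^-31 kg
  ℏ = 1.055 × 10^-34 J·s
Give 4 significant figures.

atomic unit of electric current: I_au = e E_h/ℏ = m_e e⁵/((4πε₀)²ℏ³) = 6.612 × 10^-3 A.
4.10 × 10^13 / 6.612 × 10^-3 = 6.201 × 10^15

6.201 × 10^15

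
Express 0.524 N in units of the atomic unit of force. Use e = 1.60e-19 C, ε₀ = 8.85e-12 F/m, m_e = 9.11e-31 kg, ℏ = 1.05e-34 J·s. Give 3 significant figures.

6.29e6

atomic unit of force: F_au = E_h/a₀ = m_e²e⁶/((4πε₀)³ℏ⁴) = 8.33e-8 N.
0.524 / 8.33e-8 = 6.29e6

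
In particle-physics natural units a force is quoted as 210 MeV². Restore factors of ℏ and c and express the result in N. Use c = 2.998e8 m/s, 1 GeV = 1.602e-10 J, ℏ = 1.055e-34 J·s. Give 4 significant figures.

Force is [E]/[L] = [E]²/(ℏc); restore (ℏc)⁻¹.
1 GeV² → 1/(ℏc) × (1 GeV in J)² = 8.114e5 N.
Convert the energy scale: 210 MeV² = 2.10e-4 GeV².
Result: 2.10e-4 × 8.114e5 = 170.4 N.

170.4 N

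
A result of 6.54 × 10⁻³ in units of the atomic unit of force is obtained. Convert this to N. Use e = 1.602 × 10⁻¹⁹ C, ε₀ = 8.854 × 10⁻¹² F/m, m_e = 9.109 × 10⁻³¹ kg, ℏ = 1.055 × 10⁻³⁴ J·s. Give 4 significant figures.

One atomic unit of force: F_au = E_h/a₀ = m_e²e⁶/((4πε₀)³ℏ⁴) = 8.220 × 10⁻⁸ N.
6.54 × 10⁻³ × 8.220 × 10⁻⁸ N = 5.376 × 10⁻¹⁰ N

5.376 × 10⁻¹⁰ N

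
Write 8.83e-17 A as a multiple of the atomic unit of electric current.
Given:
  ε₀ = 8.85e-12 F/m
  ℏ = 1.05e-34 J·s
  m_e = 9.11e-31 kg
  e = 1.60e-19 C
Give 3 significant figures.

atomic unit of electric current: I_au = e E_h/ℏ = m_e e⁵/((4πε₀)²ℏ³) = 6.67e-3 A.
8.83e-17 / 6.67e-3 = 1.32e-14

1.32e-14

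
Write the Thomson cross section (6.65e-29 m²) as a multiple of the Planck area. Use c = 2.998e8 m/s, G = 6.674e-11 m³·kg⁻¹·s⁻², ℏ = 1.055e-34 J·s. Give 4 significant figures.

2.545e41

Planck area: A_P = ℏG/c³ = 2.613e-70 m².
6.65e-29 / 2.613e-70 = 2.545e41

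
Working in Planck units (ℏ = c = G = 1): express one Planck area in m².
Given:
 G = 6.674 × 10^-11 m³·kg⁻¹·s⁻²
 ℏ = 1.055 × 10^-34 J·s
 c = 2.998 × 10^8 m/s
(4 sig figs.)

2.613 × 10^-70 m²

The unique combination of the constants set to 1 with dimensions of area is A_P = ℏG/c³.
  = 7.041 × 10^-45 / 2.695 × 10^25
  = 2.613 × 10^-70 m²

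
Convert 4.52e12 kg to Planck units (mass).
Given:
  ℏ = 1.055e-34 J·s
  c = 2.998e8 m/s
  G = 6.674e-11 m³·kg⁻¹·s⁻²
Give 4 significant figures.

Planck mass: m_P = √(ℏc/G) = 2.177e-8 kg.
4.52e12 / 2.177e-8 = 2.076e20

2.076e20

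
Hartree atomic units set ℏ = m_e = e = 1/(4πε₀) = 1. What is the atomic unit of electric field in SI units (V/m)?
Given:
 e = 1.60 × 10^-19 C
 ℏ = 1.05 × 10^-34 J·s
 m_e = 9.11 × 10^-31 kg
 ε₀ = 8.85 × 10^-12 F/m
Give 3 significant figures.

5.20 × 10^11 V/m

From ℏ = m_e = e = 1/(4πε₀) = 1 the electric field scale is E_au = E_h/(e a₀) = m_e²e⁵/((4πε₀)³ℏ⁴).
E_h = 4.38 × 10^-18 J
a₀ = 5.26 × 10^-11 m
E_h/(e·a₀) = 5.20 × 10^11 V/m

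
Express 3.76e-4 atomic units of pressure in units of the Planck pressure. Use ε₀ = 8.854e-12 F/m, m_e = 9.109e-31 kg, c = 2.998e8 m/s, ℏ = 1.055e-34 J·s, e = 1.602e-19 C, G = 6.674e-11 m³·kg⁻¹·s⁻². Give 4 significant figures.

2.378e-104

atomic unit of pressure: P_au = E_h/a₀³ = m_e⁴e¹⁰/((4πε₀)⁵ℏ⁸) = 2.929e13 Pa
Planck pressure: p_P = c⁷/(ℏG²) = 4.632e113 Pa
3.76e-4 × 2.929e13 / 4.632e113 = 2.378e-104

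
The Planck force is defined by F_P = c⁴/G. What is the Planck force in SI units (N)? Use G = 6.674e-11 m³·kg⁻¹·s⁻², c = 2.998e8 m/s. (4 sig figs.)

F_P = c⁴/G
  = 8.078e33 / 6.674e-11
  = 1.210e44 N

1.210e44 N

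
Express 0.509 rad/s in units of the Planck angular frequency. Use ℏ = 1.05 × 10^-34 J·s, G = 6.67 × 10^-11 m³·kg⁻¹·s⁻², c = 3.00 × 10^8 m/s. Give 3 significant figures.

Planck angular frequency: ω_P = √(c⁵/(ℏG)) = 1.86 × 10^43 rad/s.
0.509 / 1.86 × 10^43 = 2.73 × 10^-44

2.73 × 10^-44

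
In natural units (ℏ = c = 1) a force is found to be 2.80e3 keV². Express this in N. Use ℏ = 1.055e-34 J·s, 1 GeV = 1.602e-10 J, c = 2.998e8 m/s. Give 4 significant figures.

2.272e-3 N

Force is [E]/[L] = [E]²/(ℏc); restore (ℏc)⁻¹.
1 GeV² → 1/(ℏc) × (1 GeV in J)² = 8.114e5 N.
Convert the energy scale: 2.80e3 keV² = 2.80e-9 GeV².
Result: 2.80e-9 × 8.114e5 = 2.272e-3 N.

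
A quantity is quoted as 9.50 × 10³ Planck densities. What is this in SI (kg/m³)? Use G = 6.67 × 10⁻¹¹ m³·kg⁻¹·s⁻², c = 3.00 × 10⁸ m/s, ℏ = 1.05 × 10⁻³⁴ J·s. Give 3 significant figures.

4.94 × 10¹⁰⁰ kg/m³

One Planck density: ρ_P = c⁵/(ℏG²) = 5.20 × 10⁹⁶ kg/m³.
9.50 × 10³ × 5.20 × 10⁹⁶ kg/m³ = 4.94 × 10¹⁰⁰ kg/m³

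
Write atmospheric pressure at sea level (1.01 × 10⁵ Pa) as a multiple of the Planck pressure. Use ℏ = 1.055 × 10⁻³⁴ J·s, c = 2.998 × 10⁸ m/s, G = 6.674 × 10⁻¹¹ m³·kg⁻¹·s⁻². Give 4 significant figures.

2.180 × 10⁻¹⁰⁹

Planck pressure: p_P = c⁷/(ℏG²) = 4.632 × 10¹¹³ Pa.
1.01 × 10⁵ / 4.632 × 10¹¹³ = 2.180 × 10⁻¹⁰⁹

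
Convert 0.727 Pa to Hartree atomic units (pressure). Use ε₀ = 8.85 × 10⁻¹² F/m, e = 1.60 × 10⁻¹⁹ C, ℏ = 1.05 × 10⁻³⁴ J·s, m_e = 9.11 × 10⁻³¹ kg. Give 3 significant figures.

2.41 × 10⁻¹⁴

atomic unit of pressure: P_au = E_h/a₀³ = m_e⁴e¹⁰/((4πε₀)⁵ℏ⁸) = 3.01 × 10¹³ Pa.
0.727 / 3.01 × 10¹³ = 2.41 × 10⁻¹⁴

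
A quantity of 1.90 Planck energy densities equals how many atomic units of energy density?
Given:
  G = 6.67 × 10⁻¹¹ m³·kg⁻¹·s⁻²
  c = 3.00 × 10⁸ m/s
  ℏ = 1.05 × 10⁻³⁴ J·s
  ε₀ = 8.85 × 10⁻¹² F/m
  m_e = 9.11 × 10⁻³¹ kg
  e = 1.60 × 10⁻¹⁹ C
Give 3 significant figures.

2.95 × 10¹⁰⁰

Planck energy density: u_P = c⁷/(ℏG²) = 4.68 × 10¹¹³ J/m³
atomic unit of energy density: u_au = E_h/a₀³ = m_e⁴e¹⁰/((4πε₀)⁵ℏ⁸) = 3.01 × 10¹³ J/m³
1.90 × 4.68 × 10¹¹³ / 3.01 × 10¹³ = 2.95 × 10¹⁰⁰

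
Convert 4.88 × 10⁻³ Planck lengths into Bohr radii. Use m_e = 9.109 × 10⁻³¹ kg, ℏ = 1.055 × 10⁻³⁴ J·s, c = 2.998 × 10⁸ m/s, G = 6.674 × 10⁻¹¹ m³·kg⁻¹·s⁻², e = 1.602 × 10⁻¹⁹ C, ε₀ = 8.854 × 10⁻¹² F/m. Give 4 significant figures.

Planck length: ℓ_P = √(ℏG/c³) = 1.616 × 10⁻³⁵ m
Bohr radius: a₀ = 4πε₀ℏ²/(m_e e²) = 5.297 × 10⁻¹¹ m
4.88 × 10⁻³ × 1.616 × 10⁻³⁵ / 5.297 × 10⁻¹¹ = 1.489 × 10⁻²⁷

1.489 × 10⁻²⁷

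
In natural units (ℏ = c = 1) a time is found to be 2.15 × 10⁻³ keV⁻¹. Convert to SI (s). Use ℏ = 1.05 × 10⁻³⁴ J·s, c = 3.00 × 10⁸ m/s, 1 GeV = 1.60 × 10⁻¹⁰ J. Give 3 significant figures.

A time is [E]⁻¹ in ℏ=c=1; restore one factor of ℏ.
1 GeV⁻¹ → ℏ × (1 GeV in J)⁻¹ = 6.56 × 10⁻²⁵ s.
Convert the energy scale: 2.15 × 10⁻³ keV⁻¹ = 2.15 × 10³ GeV⁻¹.
Result: 2.15 × 10³ × 6.56 × 10⁻²⁵ = 1.41 × 10⁻²¹ s.

1.41 × 10⁻²¹ s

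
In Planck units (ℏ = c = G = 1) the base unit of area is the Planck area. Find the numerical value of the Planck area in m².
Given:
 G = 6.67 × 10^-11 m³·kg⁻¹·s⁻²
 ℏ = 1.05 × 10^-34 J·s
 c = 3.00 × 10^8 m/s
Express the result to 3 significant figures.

2.59 × 10^-70 m²

A_P = ℏG/c³
  = 7.00 × 10^-45 / 2.70 × 10^25
  = 2.59 × 10^-70 m²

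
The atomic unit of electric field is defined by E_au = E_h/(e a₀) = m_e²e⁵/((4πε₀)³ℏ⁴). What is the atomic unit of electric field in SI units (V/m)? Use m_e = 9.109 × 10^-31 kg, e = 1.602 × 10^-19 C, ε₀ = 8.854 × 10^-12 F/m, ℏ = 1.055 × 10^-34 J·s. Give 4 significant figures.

5.131 × 10^11 V/m

E_au = E_h/(e a₀) = m_e²e⁵/((4πε₀)³ℏ⁴)
E_h = 4.354 × 10^-18 J
a₀ = 5.297 × 10^-11 m
E_h/(e·a₀) = 5.131 × 10^11 V/m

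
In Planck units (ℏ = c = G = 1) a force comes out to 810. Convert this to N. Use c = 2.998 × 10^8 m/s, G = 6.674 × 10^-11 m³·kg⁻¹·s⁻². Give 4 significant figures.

9.804 × 10^46 N

One Planck force: F_P = c⁴/G = 1.210 × 10^44 N.
810 × 1.210 × 10^44 N = 9.804 × 10^46 N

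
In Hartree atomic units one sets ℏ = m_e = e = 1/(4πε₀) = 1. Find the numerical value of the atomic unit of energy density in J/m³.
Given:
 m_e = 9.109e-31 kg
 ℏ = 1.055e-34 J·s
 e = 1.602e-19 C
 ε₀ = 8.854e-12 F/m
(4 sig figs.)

u_au = E_h/a₀³ = m_e⁴e¹⁰/((4πε₀)⁵ℏ⁸)
E_h = 4.354e-18 J
a₀ = 5.297e-11 m
E_h/a₀³ = 2.929e13 J/m³

2.929e13 J/m³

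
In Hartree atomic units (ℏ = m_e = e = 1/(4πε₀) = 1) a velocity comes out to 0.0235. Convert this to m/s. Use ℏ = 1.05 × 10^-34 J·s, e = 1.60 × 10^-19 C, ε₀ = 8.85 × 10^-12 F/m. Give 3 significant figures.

One atomic unit of velocity: v_au = e²/(4πε₀ℏ) = 2.19 × 10^6 m/s.
0.0235 × 2.19 × 10^6 m/s = 5.15 × 10^4 m/s

5.15 × 10^4 m/s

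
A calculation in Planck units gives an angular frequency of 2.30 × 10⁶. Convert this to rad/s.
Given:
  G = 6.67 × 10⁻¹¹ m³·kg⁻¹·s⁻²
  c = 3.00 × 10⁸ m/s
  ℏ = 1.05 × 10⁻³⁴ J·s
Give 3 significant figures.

4.28 × 10⁴⁹ rad/s

One Planck angular frequency: ω_P = √(c⁵/(ℏG)) = 1.86 × 10⁴³ rad/s.
2.30 × 10⁶ × 1.86 × 10⁴³ rad/s = 4.28 × 10⁴⁹ rad/s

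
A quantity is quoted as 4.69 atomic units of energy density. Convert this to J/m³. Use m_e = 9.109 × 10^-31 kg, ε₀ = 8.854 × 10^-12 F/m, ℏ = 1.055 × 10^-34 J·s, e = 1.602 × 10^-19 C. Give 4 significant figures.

1.374 × 10^14 J/m³

One atomic unit of energy density: u_au = E_h/a₀³ = m_e⁴e¹⁰/((4πε₀)⁵ℏ⁸) = 2.929 × 10^13 J/m³.
4.69 × 2.929 × 10^13 J/m³ = 1.374 × 10^14 J/m³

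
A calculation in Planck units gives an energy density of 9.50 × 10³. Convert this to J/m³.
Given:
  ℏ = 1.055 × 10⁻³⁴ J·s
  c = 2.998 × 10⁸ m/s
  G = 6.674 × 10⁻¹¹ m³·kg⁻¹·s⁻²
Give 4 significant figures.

One Planck energy density: u_P = c⁷/(ℏG²) = 4.632 × 10¹¹³ J/m³.
9.50 × 10³ × 4.632 × 10¹¹³ J/m³ = 4.401 × 10¹¹⁷ J/m³

4.401 × 10¹¹⁷ J/m³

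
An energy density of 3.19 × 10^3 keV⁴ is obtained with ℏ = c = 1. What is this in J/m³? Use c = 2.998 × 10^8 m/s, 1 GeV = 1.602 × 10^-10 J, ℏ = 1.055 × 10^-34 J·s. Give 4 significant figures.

[E]/[L]³ = [E]⁴/(ℏc)³; restore (ℏc)⁻³.
1 GeV⁴ → 1/(ℏc)³ × (1 GeV in J)⁴ = 2.082 × 10^37 J/m³.
Convert the energy scale: 3.19 × 10^3 keV⁴ = 3.19 × 10^-21 GeV⁴.
Result: 3.19 × 10^-21 × 2.082 × 10^37 = 6.640 × 10^16 J/m³.

6.640 × 10^16 J/m³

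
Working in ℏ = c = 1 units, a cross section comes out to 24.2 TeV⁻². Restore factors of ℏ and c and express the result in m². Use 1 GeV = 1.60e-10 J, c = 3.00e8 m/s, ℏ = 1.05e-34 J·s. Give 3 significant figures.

Area is [L]² = [E]⁻²·(ℏc)²; restore (ℏc)².
1 GeV⁻² → (ℏc)² × (1 GeV in J)⁻² = 3.88e-32 m².
Convert the energy scale: 24.2 TeV⁻² = 2.42e-5 GeV⁻².
Result: 2.42e-5 × 3.88e-32 = 9.38e-37 m².

9.38e-37 m²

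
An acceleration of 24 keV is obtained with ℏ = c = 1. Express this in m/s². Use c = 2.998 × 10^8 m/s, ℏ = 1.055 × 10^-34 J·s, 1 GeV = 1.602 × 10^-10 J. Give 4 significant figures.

1.093 × 10^28 m/s²

Acceleration is [L]/[T]² = c·[E]/ℏ.
1 GeV → c/ℏ × (1 GeV in J) = 4.552 × 10^32 m/s².
Convert the energy scale: 24 keV = 2.40 × 10^-5 GeV.
Result: 2.40 × 10^-5 × 4.552 × 10^32 = 1.093 × 10^28 m/s².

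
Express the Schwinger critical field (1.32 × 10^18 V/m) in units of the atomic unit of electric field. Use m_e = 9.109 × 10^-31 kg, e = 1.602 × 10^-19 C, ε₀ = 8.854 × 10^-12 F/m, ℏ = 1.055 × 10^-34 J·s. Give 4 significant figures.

atomic unit of electric field: E_au = E_h/(e a₀) = m_e²e⁵/((4πε₀)³ℏ⁴) = 5.131 × 10^11 V/m.
1.32 × 10^18 / 5.131 × 10^11 = 2.573 × 10^6

2.573 × 10^6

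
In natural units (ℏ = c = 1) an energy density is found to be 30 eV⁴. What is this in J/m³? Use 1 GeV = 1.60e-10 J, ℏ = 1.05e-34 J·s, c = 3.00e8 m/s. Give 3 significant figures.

[E]/[L]³ = [E]⁴/(ℏc)³; restore (ℏc)⁻³.
1 GeV⁴ → 1/(ℏc)³ × (1 GeV in J)⁴ = 2.10e37 J/m³.
Convert the energy scale: 30 eV⁴ = 3.00e-35 GeV⁴.
Result: 3.00e-35 × 2.10e37 = 629 J/m³.

629 J/m³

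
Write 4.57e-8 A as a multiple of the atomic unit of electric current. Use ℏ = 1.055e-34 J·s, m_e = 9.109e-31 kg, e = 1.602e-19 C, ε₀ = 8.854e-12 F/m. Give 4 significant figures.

6.912e-6

atomic unit of electric current: I_au = e E_h/ℏ = m_e e⁵/((4πε₀)²ℏ³) = 6.612e-3 A.
4.57e-8 / 6.612e-3 = 6.912e-6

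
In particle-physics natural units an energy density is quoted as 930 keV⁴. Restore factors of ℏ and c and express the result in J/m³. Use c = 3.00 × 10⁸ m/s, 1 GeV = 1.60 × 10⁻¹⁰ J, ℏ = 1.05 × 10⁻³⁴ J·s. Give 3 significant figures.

[E]/[L]³ = [E]⁴/(ℏc)³; restore (ℏc)⁻³.
1 GeV⁴ → 1/(ℏc)³ × (1 GeV in J)⁴ = 2.10 × 10³⁷ J/m³.
Convert the energy scale: 930 keV⁴ = 9.30 × 10⁻²² GeV⁴.
Result: 9.30 × 10⁻²² × 2.10 × 10³⁷ = 1.95 × 10¹⁶ J/m³.

1.95 × 10¹⁶ J/m³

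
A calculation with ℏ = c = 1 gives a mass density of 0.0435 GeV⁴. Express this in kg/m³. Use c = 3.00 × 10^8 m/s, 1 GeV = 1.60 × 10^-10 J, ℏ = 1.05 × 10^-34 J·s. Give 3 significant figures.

Mass density is [E]/(c²[L]³) = [E]⁴/(ℏ³c⁵).
1 GeV⁴ → 1/(ℏ³c⁵) × (1 GeV in J)⁴ = 2.33 × 10^20 kg/m³.
Result: 0.0435 × 2.33 × 10^20 = 1.01 × 10^19 kg/m³.

1.01 × 10^19 kg/m³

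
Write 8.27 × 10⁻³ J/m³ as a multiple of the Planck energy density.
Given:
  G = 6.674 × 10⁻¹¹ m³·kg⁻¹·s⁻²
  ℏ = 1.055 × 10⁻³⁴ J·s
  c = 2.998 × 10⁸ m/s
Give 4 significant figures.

Planck energy density: u_P = c⁷/(ℏG²) = 4.632 × 10¹¹³ J/m³.
8.27 × 10⁻³ / 4.632 × 10¹¹³ = 1.785 × 10⁻¹¹⁶

1.785 × 10⁻¹¹⁶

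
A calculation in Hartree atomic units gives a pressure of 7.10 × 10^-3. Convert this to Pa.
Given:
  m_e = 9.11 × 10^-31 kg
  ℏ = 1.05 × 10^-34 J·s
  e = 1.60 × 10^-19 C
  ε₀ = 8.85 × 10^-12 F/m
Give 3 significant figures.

One atomic unit of pressure: P_au = E_h/a₀³ = m_e⁴e¹⁰/((4πε₀)⁵ℏ⁸) = 3.01 × 10^13 Pa.
7.10 × 10^-3 × 3.01 × 10^13 Pa = 2.14 × 10^11 Pa

2.14 × 10^11 Pa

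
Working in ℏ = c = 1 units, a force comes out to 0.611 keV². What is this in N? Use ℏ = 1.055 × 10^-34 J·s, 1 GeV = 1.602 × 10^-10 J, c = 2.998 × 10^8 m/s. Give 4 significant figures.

Force is [E]/[L] = [E]²/(ℏc); restore (ℏc)⁻¹.
1 GeV² → 1/(ℏc) × (1 GeV in J)² = 8.114 × 10^5 N.
Convert the energy scale: 0.611 keV² = 6.11 × 10^-13 GeV².
Result: 6.11 × 10^-13 × 8.114 × 10^5 = 4.958 × 10^-7 N.

4.958 × 10^-7 N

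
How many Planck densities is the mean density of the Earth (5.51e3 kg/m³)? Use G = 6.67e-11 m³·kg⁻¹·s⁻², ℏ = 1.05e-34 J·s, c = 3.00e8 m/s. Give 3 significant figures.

1.06e-93

Planck density: ρ_P = c⁵/(ℏG²) = 5.20e96 kg/m³.
5.51e3 / 5.20e96 = 1.06e-93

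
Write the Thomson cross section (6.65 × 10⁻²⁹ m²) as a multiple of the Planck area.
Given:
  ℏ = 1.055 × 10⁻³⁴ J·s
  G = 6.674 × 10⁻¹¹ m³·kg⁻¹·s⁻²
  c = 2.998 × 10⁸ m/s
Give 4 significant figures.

2.545 × 10⁴¹

Planck area: A_P = ℏG/c³ = 2.613 × 10⁻⁷⁰ m².
6.65 × 10⁻²⁹ / 2.613 × 10⁻⁷⁰ = 2.545 × 10⁴¹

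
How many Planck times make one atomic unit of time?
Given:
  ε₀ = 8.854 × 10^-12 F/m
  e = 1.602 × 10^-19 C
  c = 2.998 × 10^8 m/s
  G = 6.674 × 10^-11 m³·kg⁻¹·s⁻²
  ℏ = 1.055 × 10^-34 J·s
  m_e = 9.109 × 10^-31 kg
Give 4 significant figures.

4.494 × 10^26

atomic unit of time: τ_au = (4πε₀)²ℏ³/(m_e e⁴) = 2.423 × 10^-17 s
Planck time: t_P = √(ℏG/c⁵) = 5.392 × 10^-44 s
ratio = 2.423 × 10^-17 / 5.392 × 10^-44 = 4.494 × 10^26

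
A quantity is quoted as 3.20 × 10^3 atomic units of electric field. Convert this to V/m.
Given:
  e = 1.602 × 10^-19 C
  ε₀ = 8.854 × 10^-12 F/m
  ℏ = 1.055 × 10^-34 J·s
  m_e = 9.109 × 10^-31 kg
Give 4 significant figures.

1.642 × 10^15 V/m

One atomic unit of electric field: E_au = E_h/(e a₀) = m_e²e⁵/((4πε₀)³ℏ⁴) = 5.131 × 10^11 V/m.
3.20 × 10^3 × 5.131 × 10^11 V/m = 1.642 × 10^15 V/m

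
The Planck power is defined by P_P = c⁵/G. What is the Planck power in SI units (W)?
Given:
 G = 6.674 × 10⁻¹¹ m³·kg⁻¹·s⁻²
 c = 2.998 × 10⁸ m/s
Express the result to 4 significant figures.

3.629 × 10⁵² W

P_P = c⁵/G
  = 2.422 × 10⁴² / 6.674 × 10⁻¹¹
  = 3.629 × 10⁵² W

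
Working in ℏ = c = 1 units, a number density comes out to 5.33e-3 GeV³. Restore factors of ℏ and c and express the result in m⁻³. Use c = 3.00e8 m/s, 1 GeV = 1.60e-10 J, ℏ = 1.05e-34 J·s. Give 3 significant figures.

Number density is [L]⁻³ = [E]³/(ℏc)³.
1 GeV³ → 1/(ℏc)³ × (1 GeV in J)³ = 1.31e47 m⁻³.
Result: 5.33e-3 × 1.31e47 = 6.98e44 m⁻³.

6.98e44 m⁻³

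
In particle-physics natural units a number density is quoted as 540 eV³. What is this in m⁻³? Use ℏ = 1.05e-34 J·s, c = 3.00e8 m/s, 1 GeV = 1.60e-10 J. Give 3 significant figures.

7.08e22 m⁻³

Number density is [L]⁻³ = [E]³/(ℏc)³.
1 GeV³ → 1/(ℏc)³ × (1 GeV in J)³ = 1.31e47 m⁻³.
Convert the energy scale: 540 eV³ = 5.40e-25 GeV³.
Result: 5.40e-25 × 1.31e47 = 7.08e22 m⁻³.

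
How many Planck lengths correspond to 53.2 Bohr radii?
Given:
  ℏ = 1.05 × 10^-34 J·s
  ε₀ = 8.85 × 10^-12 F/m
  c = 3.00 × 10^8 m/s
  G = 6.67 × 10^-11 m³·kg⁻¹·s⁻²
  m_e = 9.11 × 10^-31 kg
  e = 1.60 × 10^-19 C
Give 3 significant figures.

1.74 × 10^26

Bohr radius: a₀ = 4πε₀ℏ²/(m_e e²) = 5.26 × 10^-11 m
Planck length: ℓ_P = √(ℏG/c³) = 1.61 × 10^-35 m
53.2 × 5.26 × 10^-11 / 1.61 × 10^-35 = 1.74 × 10^26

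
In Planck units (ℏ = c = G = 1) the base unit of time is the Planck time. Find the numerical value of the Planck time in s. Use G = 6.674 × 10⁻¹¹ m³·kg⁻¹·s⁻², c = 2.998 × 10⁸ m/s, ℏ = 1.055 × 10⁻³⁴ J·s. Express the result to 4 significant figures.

5.392 × 10⁻⁴⁴ s

t_P = √(ℏG/c⁵)
  = √(2.907 × 10⁻⁸⁷)
  = 5.392 × 10⁻⁴⁴ s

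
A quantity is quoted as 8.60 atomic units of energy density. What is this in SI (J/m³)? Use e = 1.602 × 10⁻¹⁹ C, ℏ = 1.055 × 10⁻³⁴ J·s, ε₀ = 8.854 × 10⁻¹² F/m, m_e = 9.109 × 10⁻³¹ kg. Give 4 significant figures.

2.519 × 10¹⁴ J/m³

One atomic unit of energy density: u_au = E_h/a₀³ = m_e⁴e¹⁰/((4πε₀)⁵ℏ⁸) = 2.929 × 10¹³ J/m³.
8.60 × 2.929 × 10¹³ J/m³ = 2.519 × 10¹⁴ J/m³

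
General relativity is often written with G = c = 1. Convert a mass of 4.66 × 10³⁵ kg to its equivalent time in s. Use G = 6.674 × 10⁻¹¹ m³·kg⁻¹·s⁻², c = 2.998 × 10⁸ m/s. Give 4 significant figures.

1.154 s

Mass → time via G/c³.
4.66 × 10³⁵ kg × (G/c³) = 1.154 s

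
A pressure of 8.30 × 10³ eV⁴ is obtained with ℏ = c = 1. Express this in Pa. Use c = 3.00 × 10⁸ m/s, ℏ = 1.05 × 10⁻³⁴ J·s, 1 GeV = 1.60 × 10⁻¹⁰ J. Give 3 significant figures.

Pressure is [E]/[L]³ = [E]⁴/(ℏc)³.
1 GeV⁴ → 1/(ℏc)³ × (1 GeV in J)⁴ = 2.10 × 10³⁷ Pa.
Convert the energy scale: 8.30 × 10³ eV⁴ = 8.30 × 10⁻³³ GeV⁴.
Result: 8.30 × 10⁻³³ × 2.10 × 10³⁷ = 1.74 × 10⁵ Pa.

1.74 × 10⁵ Pa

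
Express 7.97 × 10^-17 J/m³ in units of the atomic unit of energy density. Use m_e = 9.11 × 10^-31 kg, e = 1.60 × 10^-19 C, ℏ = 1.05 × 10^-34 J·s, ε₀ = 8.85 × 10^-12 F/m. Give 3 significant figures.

atomic unit of energy density: u_au = E_h/a₀³ = m_e⁴e¹⁰/((4πε₀)⁵ℏ⁸) = 3.01 × 10^13 J/m³.
7.97 × 10^-17 / 3.01 × 10^13 = 2.65 × 10^-30

2.65 × 10^-30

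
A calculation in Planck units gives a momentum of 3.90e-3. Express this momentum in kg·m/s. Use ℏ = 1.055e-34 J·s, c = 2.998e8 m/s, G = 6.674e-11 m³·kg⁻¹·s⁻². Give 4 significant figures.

One Planck momentum: p_P = √(ℏc³/G) = 6.527 kg·m/s.
3.90e-3 × 6.527 kg·m/s = 0.02545 kg·m/s

0.02545 kg·m/s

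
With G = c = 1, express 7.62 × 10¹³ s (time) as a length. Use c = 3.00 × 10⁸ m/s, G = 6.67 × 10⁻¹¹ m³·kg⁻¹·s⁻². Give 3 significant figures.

2.29 × 10²² m

Time → length via c.
7.62 × 10¹³ s × (c) = 2.29 × 10²² m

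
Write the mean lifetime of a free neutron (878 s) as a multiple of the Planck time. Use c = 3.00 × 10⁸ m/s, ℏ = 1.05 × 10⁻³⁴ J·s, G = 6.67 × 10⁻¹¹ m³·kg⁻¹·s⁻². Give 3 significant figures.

Planck time: t_P = √(ℏG/c⁵) = 5.37 × 10⁻⁴⁴ s.
878 / 5.37 × 10⁻⁴⁴ = 1.64 × 10⁴⁶

1.64 × 10⁴⁶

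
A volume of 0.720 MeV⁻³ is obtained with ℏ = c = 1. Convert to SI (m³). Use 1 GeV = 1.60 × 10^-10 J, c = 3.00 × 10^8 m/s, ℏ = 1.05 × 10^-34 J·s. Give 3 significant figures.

5.49 × 10^-39 m³

Volume is [L]³ = [E]⁻³·(ℏc)³.
1 GeV⁻³ → (ℏc)³ × (1 GeV in J)⁻³ = 7.63 × 10^-48 m³.
Convert the energy scale: 0.720 MeV⁻³ = 7.20 × 10^8 GeV⁻³.
Result: 7.20 × 10^8 × 7.63 × 10^-48 = 5.49 × 10^-39 m³.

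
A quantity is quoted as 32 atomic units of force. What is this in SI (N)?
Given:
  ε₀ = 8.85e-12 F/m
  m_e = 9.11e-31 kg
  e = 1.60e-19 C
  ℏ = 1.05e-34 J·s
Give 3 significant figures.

One atomic unit of force: F_au = E_h/a₀ = m_e²e⁶/((4πε₀)³ℏ⁴) = 8.33e-8 N.
32 × 8.33e-8 N = 2.66e-6 N

2.66e-6 N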